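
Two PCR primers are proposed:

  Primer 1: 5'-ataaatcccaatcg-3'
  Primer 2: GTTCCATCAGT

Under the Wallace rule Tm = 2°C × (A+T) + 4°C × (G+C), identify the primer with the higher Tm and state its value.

Primer 1: A+T=9, G+C=5 → Tm = 2(9)+4(5) = 38°C
Primer 2: A+T=6, G+C=5 → Tm = 2(6)+4(5) = 32°C
38°C vs 32°C → primer 1 is higher.

Primer 1, 38°C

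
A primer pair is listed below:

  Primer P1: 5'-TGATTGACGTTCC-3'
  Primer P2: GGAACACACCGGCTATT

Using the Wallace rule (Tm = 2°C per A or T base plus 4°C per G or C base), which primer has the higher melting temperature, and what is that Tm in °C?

Primer P2, 52°C

Primer P1: A+T=7, G+C=6 → Tm = 2(7)+4(6) = 38°C
Primer P2: A+T=8, G+C=9 → Tm = 2(8)+4(9) = 52°C
38°C vs 52°C → primer P2 is higher.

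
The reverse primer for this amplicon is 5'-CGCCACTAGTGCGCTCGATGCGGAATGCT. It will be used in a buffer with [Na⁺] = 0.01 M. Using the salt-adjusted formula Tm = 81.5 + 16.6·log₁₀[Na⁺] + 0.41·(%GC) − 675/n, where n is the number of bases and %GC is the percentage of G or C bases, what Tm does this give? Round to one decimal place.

Length n = 29. C=9, A=5, G=9, T=6
G+C = 18, so %GC = 18/29 × 100 = 62.069%
Salt term: 16.6 × (-2) = -33.2
GC term: 0.41 × 62.069 = 25.448; length term: −675/29 = −23.276
Tm = 81.5 + (-33.2) + 25.448 − 23.276 = 50.472 → 50.5°C

50.5°C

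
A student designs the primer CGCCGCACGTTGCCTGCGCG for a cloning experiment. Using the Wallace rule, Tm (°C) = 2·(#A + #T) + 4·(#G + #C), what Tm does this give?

Scanning the sequence gives C=9, A=1, G=7, T=3.
A+T = 4, G+C = 16
Tm = 4·16 + 2·4 = 64 + 8 = 72°C

72°C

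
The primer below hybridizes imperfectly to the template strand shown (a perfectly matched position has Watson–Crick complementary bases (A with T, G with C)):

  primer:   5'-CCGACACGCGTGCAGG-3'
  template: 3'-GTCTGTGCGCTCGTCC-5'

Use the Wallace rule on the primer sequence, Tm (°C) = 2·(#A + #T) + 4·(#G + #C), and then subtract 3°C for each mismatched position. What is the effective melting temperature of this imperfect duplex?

Primer base counts: A=3, T=1, G=6, C=6 → A+T=4, G+C=12
Perfect-match Tm = 2(4) + 4(12) = 8 + 48 = 56°C
Mismatches (positions where the bases are not complementary): 2 (at positions 2, 11)
Effective Tm = 56 − 2×3 = 56 − 6 = 50°C

50°C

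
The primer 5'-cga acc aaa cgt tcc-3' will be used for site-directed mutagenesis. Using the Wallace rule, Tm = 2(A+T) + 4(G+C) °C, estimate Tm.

46°C

G=2, C=6, T=2, A=5
AT pairs contribute 7, GC pairs contribute 8.
Tm = 2×7 + 4×8 = 46°C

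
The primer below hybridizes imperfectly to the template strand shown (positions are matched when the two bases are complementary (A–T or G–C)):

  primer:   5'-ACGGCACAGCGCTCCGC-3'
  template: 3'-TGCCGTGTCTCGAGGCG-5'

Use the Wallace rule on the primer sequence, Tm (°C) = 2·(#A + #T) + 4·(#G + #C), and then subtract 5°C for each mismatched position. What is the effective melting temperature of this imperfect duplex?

55°C

Primer base counts: A=3, T=1, G=5, C=8 → A+T=4, G+C=13
Perfect-match Tm = 2(4) + 4(13) = 8 + 52 = 60°C
Mismatches (positions where the bases are not complementary): 1 (at position 10)
Effective Tm = 60 − 1×5 = 60 − 5 = 55°C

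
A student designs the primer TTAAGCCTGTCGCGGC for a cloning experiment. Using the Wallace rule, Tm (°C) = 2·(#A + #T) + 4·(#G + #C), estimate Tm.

Scanning the sequence gives T=4, G=5, A=2, C=5.
So N_AT = 6 and N_GC = 10.
Tm = 2×6 + 4×10 = 52°C

52°C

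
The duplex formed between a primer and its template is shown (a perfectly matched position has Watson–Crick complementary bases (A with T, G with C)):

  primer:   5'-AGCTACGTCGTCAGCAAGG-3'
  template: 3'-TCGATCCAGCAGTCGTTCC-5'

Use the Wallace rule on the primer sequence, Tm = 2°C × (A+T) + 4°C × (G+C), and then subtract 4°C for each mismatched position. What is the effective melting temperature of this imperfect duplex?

Primer base counts: A=5, T=3, G=6, C=5 → A+T=8, G+C=11
Perfect-match Tm = 2(8) + 4(11) = 16 + 44 = 60°C
Mismatches (positions where the bases are not complementary): 1 (at position 6)
Effective Tm = 60 − 1×4 = 60 − 4 = 56°C

56°C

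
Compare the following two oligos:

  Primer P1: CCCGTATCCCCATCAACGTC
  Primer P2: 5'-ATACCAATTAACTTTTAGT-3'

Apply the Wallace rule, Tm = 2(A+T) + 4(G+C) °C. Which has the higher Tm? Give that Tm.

Primer P1, 64°C

Primer P1: A+T=8, G+C=12 → Tm = 2(8)+4(12) = 64°C
Primer P2: A+T=15, G+C=4 → Tm = 2(15)+4(4) = 46°C
64°C vs 46°C → primer P1 is higher.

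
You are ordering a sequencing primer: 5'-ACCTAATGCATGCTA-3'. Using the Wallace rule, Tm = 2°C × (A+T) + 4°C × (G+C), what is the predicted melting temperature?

C=4, T=4, A=5, G=2
A+T = 9, G+C = 6
Tm = 4·6 + 2·9 = 24 + 18 = 42°C

42°C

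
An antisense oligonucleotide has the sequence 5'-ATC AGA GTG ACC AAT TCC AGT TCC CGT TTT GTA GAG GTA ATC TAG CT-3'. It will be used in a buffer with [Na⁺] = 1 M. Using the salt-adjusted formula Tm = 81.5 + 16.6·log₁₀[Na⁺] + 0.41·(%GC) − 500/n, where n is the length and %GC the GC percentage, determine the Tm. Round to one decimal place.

Length n = 47. Base counts: T=15, C=10, G=10, A=12
G+C = 20, so %GC = 20/47 × 100 = 42.553%
Salt term: 16.6 × (0) = 0
GC term: 0.41 × 42.553 = 17.447; length term: −500/47 = −10.638
Tm = 81.5 + (0) + 17.447 − 10.638 = 88.309 → 88.3°C

88.3°C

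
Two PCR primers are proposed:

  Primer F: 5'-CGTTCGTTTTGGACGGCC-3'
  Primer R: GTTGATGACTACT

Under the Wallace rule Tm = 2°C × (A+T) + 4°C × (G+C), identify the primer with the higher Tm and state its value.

Primer F: A+T=7, G+C=11 → Tm = 2(7)+4(11) = 58°C
Primer R: A+T=8, G+C=5 → Tm = 2(8)+4(5) = 36°C
58°C vs 36°C → primer F is higher.

Primer F, 58°C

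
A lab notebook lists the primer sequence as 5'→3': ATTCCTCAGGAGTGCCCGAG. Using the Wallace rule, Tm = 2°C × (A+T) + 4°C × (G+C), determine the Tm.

Base counts: G=6, C=6, T=4, A=4
So N_AT = 8 and N_GC = 12.
Tm = 2(8) + 4(12) = 16 + 48 = 64°C

64°C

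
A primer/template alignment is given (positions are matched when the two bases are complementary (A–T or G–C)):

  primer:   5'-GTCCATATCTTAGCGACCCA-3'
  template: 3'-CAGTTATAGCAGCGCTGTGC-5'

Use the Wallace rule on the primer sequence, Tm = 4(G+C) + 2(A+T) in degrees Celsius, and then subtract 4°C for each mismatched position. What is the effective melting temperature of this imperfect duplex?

40°C

Primer base counts: A=5, T=5, G=3, C=7 → A+T=10, G+C=10
Perfect-match Tm = 2(10) + 4(10) = 20 + 40 = 60°C
Mismatches (positions where the bases are not complementary): 5 (at positions 4, 10, 12, 18, 20)
Effective Tm = 60 − 5×4 = 60 − 20 = 40°C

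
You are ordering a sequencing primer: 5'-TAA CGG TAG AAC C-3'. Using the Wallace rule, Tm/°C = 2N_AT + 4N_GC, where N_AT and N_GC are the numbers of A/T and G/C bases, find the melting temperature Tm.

Counting bases: C=3, A=5, G=3, T=2
A+T = 7, G+C = 6
Tm = 2×7 + 4×6 = 38°C

38°C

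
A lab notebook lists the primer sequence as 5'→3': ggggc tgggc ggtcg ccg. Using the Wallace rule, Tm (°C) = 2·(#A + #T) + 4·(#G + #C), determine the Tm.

68°C

Scanning the sequence gives T=2, C=5, G=11, A=0.
A+T = 2, G+C = 16
Tm = 2×2 + 4×16 = 68°C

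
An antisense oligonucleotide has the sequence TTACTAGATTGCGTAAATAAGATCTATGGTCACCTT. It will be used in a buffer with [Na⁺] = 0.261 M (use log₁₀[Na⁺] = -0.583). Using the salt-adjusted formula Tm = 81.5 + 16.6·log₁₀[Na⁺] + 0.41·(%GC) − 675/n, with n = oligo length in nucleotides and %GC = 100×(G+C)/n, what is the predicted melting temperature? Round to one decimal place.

Length n = 36. Counting bases: T=13, C=6, G=6, A=11
G+C = 12, so %GC = 12/36 × 100 = 33.333%
Salt term: 16.6 × (-0.583) = -9.678
GC term: 0.41 × 33.333 = 13.667; length term: −675/36 = −18.75
Tm = 81.5 + (-9.678) + 13.667 − 18.75 = 66.739 → 66.7°C

66.7°C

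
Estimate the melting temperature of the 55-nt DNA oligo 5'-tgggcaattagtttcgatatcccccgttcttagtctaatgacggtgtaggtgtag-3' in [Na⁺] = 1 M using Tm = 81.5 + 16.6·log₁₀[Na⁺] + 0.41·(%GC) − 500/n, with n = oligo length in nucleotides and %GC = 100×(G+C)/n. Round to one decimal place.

91.0°C

Length n = 55. Counting bases: T=19, G=15, C=10, A=11
G+C = 25, so %GC = 25/55 × 100 = 45.455%
Salt term: 16.6 × (0) = 0
GC term: 0.41 × 45.455 = 18.637; length term: −500/55 = −9.091
Tm = 81.5 + (0) + 18.637 − 9.091 = 91.046 → 91.0°C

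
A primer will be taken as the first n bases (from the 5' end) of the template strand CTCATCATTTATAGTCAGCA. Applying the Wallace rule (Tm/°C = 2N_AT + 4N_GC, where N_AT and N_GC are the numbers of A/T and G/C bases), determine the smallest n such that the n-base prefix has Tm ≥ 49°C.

First 18 bases: CTCATCATTTATAGTCAG → Tm = 48°C (< 49°C)
First 19 bases: CTCATCATTTATAGTCAGC → Tm = 52°C (≥ 49°C)
Since every base adds ≥2°C, Tm only increases with n, so the threshold is first crossed at n = 19.

n = 19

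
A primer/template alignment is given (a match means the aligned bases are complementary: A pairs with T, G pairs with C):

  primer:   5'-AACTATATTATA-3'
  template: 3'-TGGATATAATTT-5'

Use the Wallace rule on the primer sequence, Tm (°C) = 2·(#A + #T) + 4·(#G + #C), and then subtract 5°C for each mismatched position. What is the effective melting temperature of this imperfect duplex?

Primer base counts: A=6, T=5, G=0, C=1 → A+T=11, G+C=1
Perfect-match Tm = 2(11) + 4(1) = 22 + 4 = 26°C
Mismatches (positions where the bases are not complementary): 2 (at positions 2, 11)
Effective Tm = 26 − 2×5 = 26 − 10 = 16°C

16°C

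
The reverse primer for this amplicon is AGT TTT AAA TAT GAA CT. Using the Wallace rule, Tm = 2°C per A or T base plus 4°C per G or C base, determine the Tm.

T=7, G=2, C=1, A=7
AT pairs contribute 14, GC pairs contribute 3.
Tm = 2(14) + 4(3) = 28 + 12 = 40°C

40°C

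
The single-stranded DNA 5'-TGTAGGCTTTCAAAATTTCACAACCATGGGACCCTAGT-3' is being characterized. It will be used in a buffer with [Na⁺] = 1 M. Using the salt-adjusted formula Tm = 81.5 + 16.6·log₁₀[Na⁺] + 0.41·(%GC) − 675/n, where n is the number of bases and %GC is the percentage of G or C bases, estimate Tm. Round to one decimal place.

Length n = 38. A=11, T=11, C=9, G=7
G+C = 16, so %GC = 16/38 × 100 = 42.105%
Salt term: 16.6 × (0) = 0
GC term: 0.41 × 42.105 = 17.263; length term: −675/38 = −17.763
Tm = 81.5 + (0) + 17.263 − 17.763 = 81 → 81.0°C

81.0°C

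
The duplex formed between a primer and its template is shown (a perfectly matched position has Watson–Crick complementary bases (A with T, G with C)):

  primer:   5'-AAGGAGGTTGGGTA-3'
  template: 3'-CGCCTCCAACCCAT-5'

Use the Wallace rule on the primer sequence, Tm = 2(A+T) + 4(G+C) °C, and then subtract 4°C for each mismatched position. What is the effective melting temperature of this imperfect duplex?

34°C

Primer base counts: A=4, T=3, G=7, C=0 → A+T=7, G+C=7
Perfect-match Tm = 2(7) + 4(7) = 14 + 28 = 42°C
Mismatches (positions where the bases are not complementary): 2 (at positions 1, 2)
Effective Tm = 42 − 2×4 = 42 − 8 = 34°C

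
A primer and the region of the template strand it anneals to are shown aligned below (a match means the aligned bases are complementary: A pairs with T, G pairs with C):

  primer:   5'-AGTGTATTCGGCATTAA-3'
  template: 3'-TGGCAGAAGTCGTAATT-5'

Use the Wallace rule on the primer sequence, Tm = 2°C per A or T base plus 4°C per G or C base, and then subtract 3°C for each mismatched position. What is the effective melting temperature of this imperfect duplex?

34°C

Primer base counts: A=5, T=6, G=4, C=2 → A+T=11, G+C=6
Perfect-match Tm = 2(11) + 4(6) = 22 + 24 = 46°C
Mismatches (positions where the bases are not complementary): 4 (at positions 2, 3, 6, 10)
Effective Tm = 46 − 4×3 = 46 − 12 = 34°C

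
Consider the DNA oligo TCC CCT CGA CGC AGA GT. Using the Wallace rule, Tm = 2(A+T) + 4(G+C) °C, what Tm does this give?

A=3, C=7, T=3, G=4
AT pairs contribute 6, GC pairs contribute 11.
Tm = 2(6) + 4(11) = 12 + 44 = 56°C

56°C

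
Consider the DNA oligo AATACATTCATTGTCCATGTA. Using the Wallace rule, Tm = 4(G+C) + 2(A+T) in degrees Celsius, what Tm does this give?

Scanning the sequence gives T=8, A=7, C=4, G=2.
So N_AT = 15 and N_GC = 6.
Tm = 4·6 + 2·15 = 24 + 30 = 54°C

54°C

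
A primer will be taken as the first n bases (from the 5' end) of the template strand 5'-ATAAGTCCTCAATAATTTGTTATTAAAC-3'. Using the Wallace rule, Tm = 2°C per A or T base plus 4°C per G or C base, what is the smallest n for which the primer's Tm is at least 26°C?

n = 10

First 9 bases: ATAAGTCCT → Tm = 24°C (< 26°C)
First 10 bases: ATAAGTCCTC → Tm = 28°C (≥ 26°C)
Since every base adds ≥2°C, Tm only increases with n, so the threshold is first crossed at n = 10.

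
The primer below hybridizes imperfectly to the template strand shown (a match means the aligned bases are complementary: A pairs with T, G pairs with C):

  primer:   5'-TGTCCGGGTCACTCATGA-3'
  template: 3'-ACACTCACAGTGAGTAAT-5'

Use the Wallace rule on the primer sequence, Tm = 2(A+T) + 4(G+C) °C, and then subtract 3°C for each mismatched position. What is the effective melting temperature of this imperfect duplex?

Primer base counts: A=3, T=5, G=5, C=5 → A+T=8, G+C=10
Perfect-match Tm = 2(8) + 4(10) = 16 + 40 = 56°C
Mismatches (positions where the bases are not complementary): 4 (at positions 4, 5, 7, 17)
Effective Tm = 56 − 4×3 = 56 − 12 = 44°C

44°C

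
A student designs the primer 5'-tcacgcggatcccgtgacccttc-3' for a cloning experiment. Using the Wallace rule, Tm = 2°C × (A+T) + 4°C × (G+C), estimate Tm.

76°C

Counting bases: T=5, G=5, C=10, A=3
So N_AT = 8 and N_GC = 15.
Tm = 4·15 + 2·8 = 60 + 16 = 76°C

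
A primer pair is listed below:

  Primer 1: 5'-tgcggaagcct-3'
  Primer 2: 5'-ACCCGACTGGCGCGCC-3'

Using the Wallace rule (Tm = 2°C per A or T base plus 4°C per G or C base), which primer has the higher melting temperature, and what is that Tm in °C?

Primer 2, 58°C

Primer 1: A+T=4, G+C=7 → Tm = 2(4)+4(7) = 36°C
Primer 2: A+T=3, G+C=13 → Tm = 2(3)+4(13) = 58°C
36°C vs 58°C → primer 2 is higher.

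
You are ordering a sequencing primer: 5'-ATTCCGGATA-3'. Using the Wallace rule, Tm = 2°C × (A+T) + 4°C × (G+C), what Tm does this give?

Base counts: G=2, T=3, A=3, C=2
So N_AT = 6 and N_GC = 4.
Tm = 2×6 + 4×4 = 28°C

28°C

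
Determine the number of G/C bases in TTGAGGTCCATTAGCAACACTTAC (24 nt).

10

Scanning the sequence gives G=4, C=6, T=7, A=7.
G+C = 4 + 6 = 10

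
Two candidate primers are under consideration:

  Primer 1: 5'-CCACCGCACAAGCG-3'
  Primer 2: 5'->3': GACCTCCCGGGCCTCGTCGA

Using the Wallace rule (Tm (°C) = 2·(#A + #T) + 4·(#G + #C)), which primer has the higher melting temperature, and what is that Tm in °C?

Primer 2, 70°C

Primer 1: A+T=4, G+C=10 → Tm = 2(4)+4(10) = 48°C
Primer 2: A+T=5, G+C=15 → Tm = 2(5)+4(15) = 70°C
48°C vs 70°C → primer 2 is higher.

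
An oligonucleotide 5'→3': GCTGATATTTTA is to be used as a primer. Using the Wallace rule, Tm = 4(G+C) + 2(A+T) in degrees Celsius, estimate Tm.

A=3, T=6, G=2, C=1
AT pairs contribute 9, GC pairs contribute 3.
Tm = 4·3 + 2·9 = 12 + 18 = 30°C

30°C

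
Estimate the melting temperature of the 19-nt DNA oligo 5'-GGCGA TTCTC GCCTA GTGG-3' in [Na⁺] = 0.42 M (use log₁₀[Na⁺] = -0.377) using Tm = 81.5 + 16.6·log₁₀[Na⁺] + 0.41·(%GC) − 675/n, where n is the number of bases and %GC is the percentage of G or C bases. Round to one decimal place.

Length n = 19. Scanning the sequence gives A=2, T=5, C=5, G=7.
G+C = 12, so %GC = 12/19 × 100 = 63.158%
Salt term: 16.6 × (-0.377) = -6.258
GC term: 0.41 × 63.158 = 25.895; length term: −675/19 = −35.526
Tm = 81.5 + (-6.258) + 25.895 − 35.526 = 65.611 → 65.6°C

65.6°C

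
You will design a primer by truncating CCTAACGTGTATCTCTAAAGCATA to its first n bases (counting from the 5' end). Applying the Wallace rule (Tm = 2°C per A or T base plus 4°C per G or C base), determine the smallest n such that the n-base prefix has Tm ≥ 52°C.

n = 19

First 18 bases: CCTAACGTGTATCTCTAA → Tm = 50°C (< 52°C)
First 19 bases: CCTAACGTGTATCTCTAAA → Tm = 52°C (≥ 52°C)
Since every base adds ≥2°C, Tm only increases with n, so the threshold is first crossed at n = 19.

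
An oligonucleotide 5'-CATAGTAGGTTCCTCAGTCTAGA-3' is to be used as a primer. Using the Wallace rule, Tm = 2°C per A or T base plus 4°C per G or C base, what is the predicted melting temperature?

66°C

Base counts: T=7, A=6, G=5, C=5
A+T = 13, G+C = 10
Tm = 2×13 + 4×10 = 66°C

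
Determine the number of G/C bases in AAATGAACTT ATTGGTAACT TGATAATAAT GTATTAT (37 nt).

7

A=15, G=5, C=2, T=15
Total G or C: 5 + 2 = 7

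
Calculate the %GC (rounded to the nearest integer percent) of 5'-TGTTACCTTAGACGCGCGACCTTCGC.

58%

Scanning the sequence gives T=7, A=4, C=9, G=6.
G+C = 6 + 9 = 15 out of 26 bases
%GC = 15/26 × 100 = 57.69% ≈ 58%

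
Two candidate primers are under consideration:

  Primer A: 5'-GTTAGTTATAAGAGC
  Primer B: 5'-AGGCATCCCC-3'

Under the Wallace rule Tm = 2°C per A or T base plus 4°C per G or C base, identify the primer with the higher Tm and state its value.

Primer A, 40°C

Primer A: A+T=10, G+C=5 → Tm = 2(10)+4(5) = 40°C
Primer B: A+T=3, G+C=7 → Tm = 2(3)+4(7) = 34°C
40°C vs 34°C → primer A is higher.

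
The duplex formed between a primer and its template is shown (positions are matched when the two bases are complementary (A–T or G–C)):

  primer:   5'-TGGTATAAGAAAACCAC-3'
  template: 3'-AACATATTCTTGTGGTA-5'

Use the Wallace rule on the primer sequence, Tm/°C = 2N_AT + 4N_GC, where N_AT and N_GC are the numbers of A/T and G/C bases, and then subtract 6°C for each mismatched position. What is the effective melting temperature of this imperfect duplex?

28°C

Primer base counts: A=8, T=3, G=3, C=3 → A+T=11, G+C=6
Perfect-match Tm = 2(11) + 4(6) = 22 + 24 = 46°C
Mismatches (positions where the bases are not complementary): 3 (at positions 2, 12, 17)
Effective Tm = 46 − 3×6 = 46 − 18 = 28°C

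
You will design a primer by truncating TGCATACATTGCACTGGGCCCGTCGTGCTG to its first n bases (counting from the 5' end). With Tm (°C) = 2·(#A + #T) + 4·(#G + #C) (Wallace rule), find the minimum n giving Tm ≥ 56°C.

First 18 bases: TGCATACATTGCACTGGG → Tm = 54°C (< 56°C)
First 19 bases: TGCATACATTGCACTGGGC → Tm = 58°C (≥ 56°C)
Each additional base adds 2°C (A/T) or 4°C (G/C), so Tm is non-decreasing in n; n = 19 is the first length to reach 56°C.

n = 19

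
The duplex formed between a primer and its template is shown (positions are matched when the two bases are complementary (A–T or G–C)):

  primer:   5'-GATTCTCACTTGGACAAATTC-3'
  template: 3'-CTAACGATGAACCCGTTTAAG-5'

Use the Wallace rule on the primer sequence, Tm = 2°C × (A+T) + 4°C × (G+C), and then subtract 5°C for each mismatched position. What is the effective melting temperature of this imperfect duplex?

Primer base counts: A=6, T=7, G=3, C=5 → A+T=13, G+C=8
Perfect-match Tm = 2(13) + 4(8) = 26 + 32 = 58°C
Mismatches (positions where the bases are not complementary): 4 (at positions 5, 6, 7, 14)
Effective Tm = 58 − 4×5 = 58 − 20 = 38°C

38°C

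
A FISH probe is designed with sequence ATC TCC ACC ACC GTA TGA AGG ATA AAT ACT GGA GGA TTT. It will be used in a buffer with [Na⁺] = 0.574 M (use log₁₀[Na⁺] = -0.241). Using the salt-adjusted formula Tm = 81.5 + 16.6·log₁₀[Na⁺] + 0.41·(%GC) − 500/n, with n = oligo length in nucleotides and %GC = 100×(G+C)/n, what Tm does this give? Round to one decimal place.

81.5°C

Length n = 39. Scanning the sequence gives G=8, T=10, A=13, C=8.
G+C = 16, so %GC = 16/39 × 100 = 41.026%
Salt term: 16.6 × (-0.241) = -4.001
GC term: 0.41 × 41.026 = 16.821; length term: −500/39 = −12.821
Tm = 81.5 + (-4.001) + 16.821 − 12.821 = 81.499 → 81.5°C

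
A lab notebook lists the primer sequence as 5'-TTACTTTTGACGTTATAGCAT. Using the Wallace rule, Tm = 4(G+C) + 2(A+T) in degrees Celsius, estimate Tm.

Scanning the sequence gives C=3, A=5, G=3, T=10.
So N_AT = 15 and N_GC = 6.
Tm = 2(15) + 4(6) = 30 + 24 = 54°C

54°C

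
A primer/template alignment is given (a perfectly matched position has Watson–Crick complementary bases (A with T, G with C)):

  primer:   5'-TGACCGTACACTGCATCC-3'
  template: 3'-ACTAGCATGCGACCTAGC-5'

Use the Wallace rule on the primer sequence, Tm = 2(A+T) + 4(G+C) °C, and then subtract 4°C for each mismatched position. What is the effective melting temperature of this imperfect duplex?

Primer base counts: A=4, T=4, G=3, C=7 → A+T=8, G+C=10
Perfect-match Tm = 2(8) + 4(10) = 16 + 40 = 56°C
Mismatches (positions where the bases are not complementary): 4 (at positions 4, 10, 14, 18)
Effective Tm = 56 − 4×4 = 56 − 16 = 40°C

40°C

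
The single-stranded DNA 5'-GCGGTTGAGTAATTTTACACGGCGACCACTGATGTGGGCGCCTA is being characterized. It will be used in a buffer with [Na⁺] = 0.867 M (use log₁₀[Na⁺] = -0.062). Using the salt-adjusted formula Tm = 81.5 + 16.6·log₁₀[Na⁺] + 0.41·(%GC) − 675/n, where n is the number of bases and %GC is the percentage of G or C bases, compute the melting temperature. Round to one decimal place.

87.5°C

Length n = 44. Base counts: C=10, A=9, T=11, G=14
G+C = 24, so %GC = 24/44 × 100 = 54.545%
Salt term: 16.6 × (-0.062) = -1.029
GC term: 0.41 × 54.545 = 22.363; length term: −675/44 = −15.341
Tm = 81.5 + (-1.029) + 22.363 − 15.341 = 87.493 → 87.5°C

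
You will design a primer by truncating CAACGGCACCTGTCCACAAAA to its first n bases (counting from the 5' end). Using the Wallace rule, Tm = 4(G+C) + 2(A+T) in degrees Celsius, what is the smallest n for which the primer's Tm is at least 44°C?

First 13 bases: CAACGGCACCTGT → Tm = 42°C (< 44°C)
First 14 bases: CAACGGCACCTGTC → Tm = 46°C (≥ 44°C)
Since every base adds ≥2°C, Tm only increases with n, so the threshold is first crossed at n = 14.

n = 14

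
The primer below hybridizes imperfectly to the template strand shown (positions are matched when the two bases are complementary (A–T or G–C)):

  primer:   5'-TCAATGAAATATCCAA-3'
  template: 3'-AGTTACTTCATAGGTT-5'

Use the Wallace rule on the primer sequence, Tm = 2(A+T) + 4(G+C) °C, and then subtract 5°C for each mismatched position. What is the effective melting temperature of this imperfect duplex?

35°C

Primer base counts: A=8, T=4, G=1, C=3 → A+T=12, G+C=4
Perfect-match Tm = 2(12) + 4(4) = 24 + 16 = 40°C
Mismatches (positions where the bases are not complementary): 1 (at position 9)
Effective Tm = 40 − 1×5 = 40 − 5 = 35°C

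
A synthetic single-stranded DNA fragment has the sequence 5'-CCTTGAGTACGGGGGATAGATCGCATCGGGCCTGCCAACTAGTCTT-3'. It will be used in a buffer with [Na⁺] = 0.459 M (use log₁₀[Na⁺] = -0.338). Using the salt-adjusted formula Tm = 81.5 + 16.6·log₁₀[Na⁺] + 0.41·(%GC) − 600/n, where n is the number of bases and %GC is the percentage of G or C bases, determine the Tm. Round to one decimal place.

86.0°C

Length n = 46. C=12, A=9, G=14, T=11
G+C = 26, so %GC = 26/46 × 100 = 56.522%
Salt term: 16.6 × (-0.338) = -5.611
GC term: 0.41 × 56.522 = 23.174; length term: −600/46 = −13.043
Tm = 81.5 + (-5.611) + 23.174 − 13.043 = 86.02 → 86.0°C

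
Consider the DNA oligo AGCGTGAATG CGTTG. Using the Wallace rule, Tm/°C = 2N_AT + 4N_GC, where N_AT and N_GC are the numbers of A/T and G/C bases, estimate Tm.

Base counts: C=2, A=3, T=4, G=6
AT pairs contribute 7, GC pairs contribute 8.
Tm = 2(7) + 4(8) = 14 + 32 = 46°C

46°C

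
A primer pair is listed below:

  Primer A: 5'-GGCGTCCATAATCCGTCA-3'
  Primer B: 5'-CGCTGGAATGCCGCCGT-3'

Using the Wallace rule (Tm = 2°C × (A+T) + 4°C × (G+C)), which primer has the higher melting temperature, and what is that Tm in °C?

Primer A: A+T=8, G+C=10 → Tm = 2(8)+4(10) = 56°C
Primer B: A+T=5, G+C=12 → Tm = 2(5)+4(12) = 58°C
56°C vs 58°C → primer B is higher.

Primer B, 58°C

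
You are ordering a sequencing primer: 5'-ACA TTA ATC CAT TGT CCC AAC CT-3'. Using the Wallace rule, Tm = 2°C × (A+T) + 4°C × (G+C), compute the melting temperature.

64°C

G=1, A=7, C=8, T=7
AT pairs contribute 14, GC pairs contribute 9.
Tm = 2×14 + 4×9 = 64°C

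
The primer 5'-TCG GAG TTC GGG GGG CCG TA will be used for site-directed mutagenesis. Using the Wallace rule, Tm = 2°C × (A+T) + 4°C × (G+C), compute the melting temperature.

Scanning the sequence gives C=4, A=2, G=10, T=4.
AT pairs contribute 6, GC pairs contribute 14.
Tm = 2×6 + 4×14 = 68°C

68°C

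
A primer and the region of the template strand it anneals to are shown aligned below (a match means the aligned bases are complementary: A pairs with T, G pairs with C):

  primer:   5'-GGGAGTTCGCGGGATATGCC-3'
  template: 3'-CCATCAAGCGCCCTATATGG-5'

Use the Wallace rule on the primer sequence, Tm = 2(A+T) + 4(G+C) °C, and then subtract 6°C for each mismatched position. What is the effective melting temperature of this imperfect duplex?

Primer base counts: A=3, T=4, G=9, C=4 → A+T=7, G+C=13
Perfect-match Tm = 2(7) + 4(13) = 14 + 52 = 66°C
Mismatches (positions where the bases are not complementary): 2 (at positions 3, 18)
Effective Tm = 66 − 2×6 = 66 − 12 = 54°C

54°C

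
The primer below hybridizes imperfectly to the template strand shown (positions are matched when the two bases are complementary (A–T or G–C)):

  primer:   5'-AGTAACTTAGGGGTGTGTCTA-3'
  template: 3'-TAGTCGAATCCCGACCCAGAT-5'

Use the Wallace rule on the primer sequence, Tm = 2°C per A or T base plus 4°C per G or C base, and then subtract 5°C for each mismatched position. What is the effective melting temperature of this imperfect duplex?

Primer base counts: A=5, T=7, G=7, C=2 → A+T=12, G+C=9
Perfect-match Tm = 2(12) + 4(9) = 24 + 36 = 60°C
Mismatches (positions where the bases are not complementary): 5 (at positions 2, 3, 5, 13, 16)
Effective Tm = 60 − 5×5 = 60 − 25 = 35°C

35°C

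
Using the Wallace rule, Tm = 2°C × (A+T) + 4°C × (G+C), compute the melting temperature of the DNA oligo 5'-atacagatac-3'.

Base counts: G=1, C=2, T=2, A=5
AT pairs contribute 7, GC pairs contribute 3.
Tm = 4·3 + 2·7 = 12 + 14 = 26°C

26°C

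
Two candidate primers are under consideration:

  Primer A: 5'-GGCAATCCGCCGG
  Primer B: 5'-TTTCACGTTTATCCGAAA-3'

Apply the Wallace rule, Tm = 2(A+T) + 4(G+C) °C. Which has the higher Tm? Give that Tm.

Primer A: A+T=3, G+C=10 → Tm = 2(3)+4(10) = 46°C
Primer B: A+T=12, G+C=6 → Tm = 2(12)+4(6) = 48°C
46°C vs 48°C → primer B is higher.

Primer B, 48°C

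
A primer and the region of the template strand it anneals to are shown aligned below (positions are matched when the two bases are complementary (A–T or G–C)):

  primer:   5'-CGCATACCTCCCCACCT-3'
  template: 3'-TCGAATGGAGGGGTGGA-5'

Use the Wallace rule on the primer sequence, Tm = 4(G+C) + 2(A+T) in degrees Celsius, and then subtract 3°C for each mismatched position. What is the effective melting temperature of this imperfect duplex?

Primer base counts: A=3, T=3, G=1, C=10 → A+T=6, G+C=11
Perfect-match Tm = 2(6) + 4(11) = 12 + 44 = 56°C
Mismatches (positions where the bases are not complementary): 2 (at positions 1, 4)
Effective Tm = 56 − 2×3 = 56 − 6 = 50°C

50°C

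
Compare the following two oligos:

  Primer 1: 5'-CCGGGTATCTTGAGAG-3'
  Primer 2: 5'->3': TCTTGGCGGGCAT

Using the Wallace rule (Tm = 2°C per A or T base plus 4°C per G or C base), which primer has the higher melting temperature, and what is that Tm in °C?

Primer 1: A+T=7, G+C=9 → Tm = 2(7)+4(9) = 50°C
Primer 2: A+T=5, G+C=8 → Tm = 2(5)+4(8) = 42°C
50°C vs 42°C → primer 1 is higher.

Primer 1, 50°C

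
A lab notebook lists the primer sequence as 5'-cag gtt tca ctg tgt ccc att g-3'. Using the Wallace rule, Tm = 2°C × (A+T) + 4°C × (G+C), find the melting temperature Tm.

66°C

Counting bases: T=8, G=5, A=3, C=6
So N_AT = 11 and N_GC = 11.
Tm = 2(11) + 4(11) = 22 + 44 = 66°C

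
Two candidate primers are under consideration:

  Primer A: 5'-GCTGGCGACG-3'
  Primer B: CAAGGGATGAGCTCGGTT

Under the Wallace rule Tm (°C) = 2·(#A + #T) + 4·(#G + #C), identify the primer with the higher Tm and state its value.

Primer B, 56°C

Primer A: A+T=2, G+C=8 → Tm = 2(2)+4(8) = 36°C
Primer B: A+T=8, G+C=10 → Tm = 2(8)+4(10) = 56°C
36°C vs 56°C → primer B is higher.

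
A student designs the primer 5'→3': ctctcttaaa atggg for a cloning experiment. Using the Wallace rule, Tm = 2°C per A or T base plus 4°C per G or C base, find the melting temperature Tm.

42°C

Counting bases: C=3, T=5, G=3, A=4
A+T = 9, G+C = 6
Tm = 4·6 + 2·9 = 24 + 18 = 42°C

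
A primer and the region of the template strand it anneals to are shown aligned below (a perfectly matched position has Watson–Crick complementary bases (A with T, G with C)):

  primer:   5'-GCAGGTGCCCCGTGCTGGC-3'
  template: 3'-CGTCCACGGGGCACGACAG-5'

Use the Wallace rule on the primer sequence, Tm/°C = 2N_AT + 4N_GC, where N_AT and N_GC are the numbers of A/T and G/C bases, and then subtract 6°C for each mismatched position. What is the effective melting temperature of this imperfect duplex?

Primer base counts: A=1, T=3, G=8, C=7 → A+T=4, G+C=15
Perfect-match Tm = 2(4) + 4(15) = 8 + 60 = 68°C
Mismatches (positions where the bases are not complementary): 1 (at position 18)
Effective Tm = 68 − 1×6 = 68 − 6 = 62°C

62°C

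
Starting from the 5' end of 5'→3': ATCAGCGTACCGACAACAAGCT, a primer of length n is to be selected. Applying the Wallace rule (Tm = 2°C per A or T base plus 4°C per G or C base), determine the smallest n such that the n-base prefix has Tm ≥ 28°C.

First 9 bases: ATCAGCGTA → Tm = 26°C (< 28°C)
First 10 bases: ATCAGCGTAC → Tm = 30°C (≥ 28°C)
Each additional base adds 2°C (A/T) or 4°C (G/C), so Tm is non-decreasing in n; n = 10 is the first length to reach 28°C.

n = 10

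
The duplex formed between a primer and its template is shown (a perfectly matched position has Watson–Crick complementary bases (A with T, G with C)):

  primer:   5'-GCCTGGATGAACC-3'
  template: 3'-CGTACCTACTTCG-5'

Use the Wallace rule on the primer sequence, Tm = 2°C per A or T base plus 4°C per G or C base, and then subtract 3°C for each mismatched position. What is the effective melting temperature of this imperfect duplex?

Primer base counts: A=3, T=2, G=4, C=4 → A+T=5, G+C=8
Perfect-match Tm = 2(5) + 4(8) = 10 + 32 = 42°C
Mismatches (positions where the bases are not complementary): 2 (at positions 3, 12)
Effective Tm = 42 − 2×3 = 42 − 6 = 36°C

36°C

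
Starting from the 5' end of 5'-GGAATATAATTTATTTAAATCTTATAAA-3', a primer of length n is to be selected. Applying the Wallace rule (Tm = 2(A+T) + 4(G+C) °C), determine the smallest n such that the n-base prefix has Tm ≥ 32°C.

First 13 bases: GGAATATAATTTA → Tm = 30°C (< 32°C)
First 14 bases: GGAATATAATTTAT → Tm = 32°C (≥ 32°C)
Since every base adds ≥2°C, Tm only increases with n, so the threshold is first crossed at n = 14.

n = 14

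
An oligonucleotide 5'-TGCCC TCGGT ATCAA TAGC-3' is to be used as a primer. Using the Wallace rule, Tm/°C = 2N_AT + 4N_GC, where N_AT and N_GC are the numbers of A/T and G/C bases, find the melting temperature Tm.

Scanning the sequence gives A=4, G=4, T=5, C=6.
A+T = 9, G+C = 10
Tm = 2(9) + 4(10) = 18 + 40 = 58°C

58°C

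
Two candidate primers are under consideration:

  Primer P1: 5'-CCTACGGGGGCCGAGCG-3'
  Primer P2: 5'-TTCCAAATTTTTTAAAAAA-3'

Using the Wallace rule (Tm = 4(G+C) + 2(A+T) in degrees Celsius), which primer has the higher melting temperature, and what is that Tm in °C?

Primer P1: A+T=3, G+C=14 → Tm = 2(3)+4(14) = 62°C
Primer P2: A+T=17, G+C=2 → Tm = 2(17)+4(2) = 42°C
62°C vs 42°C → primer P1 is higher.

Primer P1, 62°C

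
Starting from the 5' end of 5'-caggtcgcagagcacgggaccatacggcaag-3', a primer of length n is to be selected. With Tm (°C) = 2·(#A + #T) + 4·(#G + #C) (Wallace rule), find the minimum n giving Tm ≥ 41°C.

n = 13

First 12 bases: CAGGTCGCAGAG → Tm = 40°C (< 41°C)
First 13 bases: CAGGTCGCAGAGC → Tm = 44°C (≥ 41°C)
Each additional base adds 2°C (A/T) or 4°C (G/C), so Tm is non-decreasing in n; n = 13 is the first length to reach 41°C.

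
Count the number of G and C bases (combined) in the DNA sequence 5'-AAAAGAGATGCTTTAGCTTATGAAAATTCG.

9

C=3, A=12, G=6, T=9
G+C = 6 + 3 = 9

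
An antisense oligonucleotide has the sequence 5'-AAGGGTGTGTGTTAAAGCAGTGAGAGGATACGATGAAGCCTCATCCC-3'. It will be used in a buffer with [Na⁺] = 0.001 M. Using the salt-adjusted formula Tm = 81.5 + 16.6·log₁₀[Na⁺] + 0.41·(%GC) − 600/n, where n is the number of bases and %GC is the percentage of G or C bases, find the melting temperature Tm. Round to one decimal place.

Length n = 47. Counting bases: A=14, C=8, G=15, T=10
G+C = 23, so %GC = 23/47 × 100 = 48.936%
Salt term: 16.6 × (-3) = -49.8
GC term: 0.41 × 48.936 = 20.064; length term: −600/47 = −12.766
Tm = 81.5 + (-49.8) + 20.064 − 12.766 = 38.998 → 39.0°C

39.0°C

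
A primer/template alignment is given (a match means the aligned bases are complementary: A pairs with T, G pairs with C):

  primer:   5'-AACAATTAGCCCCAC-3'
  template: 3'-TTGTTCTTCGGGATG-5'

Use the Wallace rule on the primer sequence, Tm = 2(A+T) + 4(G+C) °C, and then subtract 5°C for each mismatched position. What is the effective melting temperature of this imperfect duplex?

Primer base counts: A=6, T=2, G=1, C=6 → A+T=8, G+C=7
Perfect-match Tm = 2(8) + 4(7) = 16 + 28 = 44°C
Mismatches (positions where the bases are not complementary): 3 (at positions 6, 7, 13)
Effective Tm = 44 − 3×5 = 44 − 15 = 29°C

29°C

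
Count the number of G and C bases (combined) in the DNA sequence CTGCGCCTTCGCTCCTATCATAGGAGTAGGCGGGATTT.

Scanning the sequence gives T=11, C=10, A=6, G=11.
G+C = 11 + 10 = 21

21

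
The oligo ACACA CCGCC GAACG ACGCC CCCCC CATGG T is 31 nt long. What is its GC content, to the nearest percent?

Base counts: A=7, C=16, G=6, T=2
G+C = 6 + 16 = 22 out of 31 bases
%GC = 22/31 × 100 = 70.97% ≈ 71%

71%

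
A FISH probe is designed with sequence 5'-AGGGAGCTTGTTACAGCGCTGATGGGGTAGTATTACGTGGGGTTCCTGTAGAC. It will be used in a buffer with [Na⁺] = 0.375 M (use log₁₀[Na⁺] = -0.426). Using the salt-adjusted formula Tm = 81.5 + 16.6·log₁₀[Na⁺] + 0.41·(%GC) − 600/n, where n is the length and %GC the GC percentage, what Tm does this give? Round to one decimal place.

84.8°C

Length n = 53. A=10, G=20, C=8, T=15
G+C = 28, so %GC = 28/53 × 100 = 52.83%
Salt term: 16.6 × (-0.426) = -7.072
GC term: 0.41 × 52.83 = 21.66; length term: −600/53 = −11.321
Tm = 81.5 + (-7.072) + 21.66 − 11.321 = 84.767 → 84.8°C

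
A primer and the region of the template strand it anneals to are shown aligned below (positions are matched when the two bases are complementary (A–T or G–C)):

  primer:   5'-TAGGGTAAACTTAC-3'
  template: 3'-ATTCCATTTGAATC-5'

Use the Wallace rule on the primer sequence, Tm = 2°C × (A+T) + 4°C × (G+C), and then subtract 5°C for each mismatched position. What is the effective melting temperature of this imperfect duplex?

Primer base counts: A=5, T=4, G=3, C=2 → A+T=9, G+C=5
Perfect-match Tm = 2(9) + 4(5) = 18 + 20 = 38°C
Mismatches (positions where the bases are not complementary): 2 (at positions 3, 14)
Effective Tm = 38 − 2×5 = 38 − 10 = 28°C

28°C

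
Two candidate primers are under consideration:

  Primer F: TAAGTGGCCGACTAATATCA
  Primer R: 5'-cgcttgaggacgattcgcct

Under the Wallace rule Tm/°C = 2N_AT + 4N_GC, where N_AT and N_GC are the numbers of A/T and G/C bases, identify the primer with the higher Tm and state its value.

Primer R, 64°C

Primer F: A+T=12, G+C=8 → Tm = 2(12)+4(8) = 56°C
Primer R: A+T=8, G+C=12 → Tm = 2(8)+4(12) = 64°C
56°C vs 64°C → primer R is higher.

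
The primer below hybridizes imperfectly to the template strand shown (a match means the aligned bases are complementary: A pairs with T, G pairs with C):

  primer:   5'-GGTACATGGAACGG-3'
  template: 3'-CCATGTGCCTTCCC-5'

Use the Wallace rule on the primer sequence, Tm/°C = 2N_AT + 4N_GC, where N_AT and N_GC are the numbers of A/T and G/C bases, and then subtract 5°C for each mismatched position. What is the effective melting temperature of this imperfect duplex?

Primer base counts: A=4, T=2, G=6, C=2 → A+T=6, G+C=8
Perfect-match Tm = 2(6) + 4(8) = 12 + 32 = 44°C
Mismatches (positions where the bases are not complementary): 2 (at positions 7, 12)
Effective Tm = 44 − 2×5 = 44 − 10 = 34°C

34°C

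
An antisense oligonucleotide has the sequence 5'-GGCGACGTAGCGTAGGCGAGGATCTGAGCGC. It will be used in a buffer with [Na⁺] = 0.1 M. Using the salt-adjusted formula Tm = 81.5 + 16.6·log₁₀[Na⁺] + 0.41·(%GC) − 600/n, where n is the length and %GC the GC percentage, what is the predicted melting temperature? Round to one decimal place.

73.3°C

Length n = 31. Base counts: G=14, T=4, C=7, A=6
G+C = 21, so %GC = 21/31 × 100 = 67.742%
Salt term: 16.6 × (-1) = -16.6
GC term: 0.41 × 67.742 = 27.774; length term: −600/31 = −19.355
Tm = 81.5 + (-16.6) + 27.774 − 19.355 = 73.319 → 73.3°C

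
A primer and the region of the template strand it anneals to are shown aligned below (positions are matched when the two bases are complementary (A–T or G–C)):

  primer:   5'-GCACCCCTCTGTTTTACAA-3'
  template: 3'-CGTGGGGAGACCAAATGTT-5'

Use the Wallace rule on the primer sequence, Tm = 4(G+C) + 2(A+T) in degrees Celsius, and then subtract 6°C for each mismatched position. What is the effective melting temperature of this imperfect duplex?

50°C

Primer base counts: A=4, T=6, G=2, C=7 → A+T=10, G+C=9
Perfect-match Tm = 2(10) + 4(9) = 20 + 36 = 56°C
Mismatches (positions where the bases are not complementary): 1 (at position 12)
Effective Tm = 56 − 1×6 = 56 − 6 = 50°C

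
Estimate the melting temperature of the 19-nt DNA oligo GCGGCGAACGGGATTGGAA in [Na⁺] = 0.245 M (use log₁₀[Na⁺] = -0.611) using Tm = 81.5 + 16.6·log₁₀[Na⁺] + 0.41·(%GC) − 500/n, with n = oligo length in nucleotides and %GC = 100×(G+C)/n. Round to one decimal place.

Length n = 19. Base counts: A=5, G=9, T=2, C=3
G+C = 12, so %GC = 12/19 × 100 = 63.158%
Salt term: 16.6 × (-0.611) = -10.143
GC term: 0.41 × 63.158 = 25.895; length term: −500/19 = −26.316
Tm = 81.5 + (-10.143) + 25.895 − 26.316 = 70.936 → 70.9°C

70.9°C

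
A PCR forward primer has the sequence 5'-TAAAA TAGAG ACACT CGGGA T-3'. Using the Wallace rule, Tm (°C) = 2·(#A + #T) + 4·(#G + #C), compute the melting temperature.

58°C

Counting bases: G=5, A=9, C=3, T=4
A+T = 13, G+C = 8
Tm = 2×13 + 4×8 = 58°C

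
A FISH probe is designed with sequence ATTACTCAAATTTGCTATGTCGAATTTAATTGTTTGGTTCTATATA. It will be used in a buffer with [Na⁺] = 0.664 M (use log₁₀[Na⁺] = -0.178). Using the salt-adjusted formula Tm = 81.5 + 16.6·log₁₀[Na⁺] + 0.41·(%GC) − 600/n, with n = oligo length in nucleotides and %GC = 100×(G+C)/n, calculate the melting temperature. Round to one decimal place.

75.3°C

Length n = 46. Base counts: T=22, G=6, A=13, C=5
G+C = 11, so %GC = 11/46 × 100 = 23.913%
Salt term: 16.6 × (-0.178) = -2.955
GC term: 0.41 × 23.913 = 9.804; length term: −600/46 = −13.043
Tm = 81.5 + (-2.955) + 9.804 − 13.043 = 75.306 → 75.3°C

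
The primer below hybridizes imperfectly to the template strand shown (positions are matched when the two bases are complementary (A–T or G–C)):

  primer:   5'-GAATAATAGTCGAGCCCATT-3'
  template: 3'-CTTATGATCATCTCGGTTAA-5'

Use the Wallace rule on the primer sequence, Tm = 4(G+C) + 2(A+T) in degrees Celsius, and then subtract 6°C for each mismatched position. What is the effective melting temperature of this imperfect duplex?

Primer base counts: A=7, T=5, G=4, C=4 → A+T=12, G+C=8
Perfect-match Tm = 2(12) + 4(8) = 24 + 32 = 56°C
Mismatches (positions where the bases are not complementary): 3 (at positions 6, 11, 17)
Effective Tm = 56 − 3×6 = 56 − 18 = 38°C

38°C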